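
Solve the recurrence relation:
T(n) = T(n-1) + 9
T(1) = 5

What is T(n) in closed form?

Unrolling: T(n) = T(1) + 9·(n-1) = 5 + 9(n-1) = 9n - 4.

Answer: T(n) = 9n - 4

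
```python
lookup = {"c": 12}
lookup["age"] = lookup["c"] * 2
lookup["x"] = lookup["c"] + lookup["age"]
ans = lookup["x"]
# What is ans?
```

Trace:
`lookup = {"c": 12}` → lookup = {'c': 12}
`lookup["age"] = lookup["c"] * 2` → lookup = {'c': 12, 'age': 24}
`lookup["x"] = lookup["c"] + lookup["age"]` → lookup = {'c': 12, 'age': 24, 'x': 36}
`ans = lookup["x"]` → ans = 36
So ans = 36

Answer: 36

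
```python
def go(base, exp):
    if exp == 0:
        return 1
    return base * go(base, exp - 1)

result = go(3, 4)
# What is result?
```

go(3, 4) = 3 * 3 * 3 * 3 = 81

Answer: 81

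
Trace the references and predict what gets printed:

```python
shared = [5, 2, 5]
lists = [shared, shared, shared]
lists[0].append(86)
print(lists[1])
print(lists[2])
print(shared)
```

Key concept: list of same reference.
Step by step:
`shared = [5, 2, 5]` → shared = [5, 2, 5]
`lists = [shared, shared, shared]` → lists = [[5, 2, 5], [5, 2, 5], [5, 2, 5]]
`lists[0].append(86)` → shared = [5, 2, 5, 86]; lists = [[5, 2, 5, 86], [5, 2, 5, 86], [5, 2, 5, 86]]
`print(lists[1])` → prints [5, 2, 5, 86]
`print(lists[2])` → prints [5, 2, 5, 86]
`print(shared)` → prints [5, 2, 5, 86]

Answer:
[5, 2, 5, 86]
[5, 2, 5, 86]
[5, 2, 5, 86]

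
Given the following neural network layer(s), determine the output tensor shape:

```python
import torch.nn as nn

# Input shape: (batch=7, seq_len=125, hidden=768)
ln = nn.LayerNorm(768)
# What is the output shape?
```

Input: (7, 125, 768) -> Output: (7, 125, 768)

Answer: (7, 125, 768)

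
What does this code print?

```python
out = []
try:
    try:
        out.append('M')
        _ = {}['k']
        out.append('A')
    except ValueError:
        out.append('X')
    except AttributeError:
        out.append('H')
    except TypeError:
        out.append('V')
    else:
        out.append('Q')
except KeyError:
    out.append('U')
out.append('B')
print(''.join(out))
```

Execution trace: 'M' (try body) → 'U' (outer except KeyError) → 'B' (after the try/except). Output: MUB

Answer: MUB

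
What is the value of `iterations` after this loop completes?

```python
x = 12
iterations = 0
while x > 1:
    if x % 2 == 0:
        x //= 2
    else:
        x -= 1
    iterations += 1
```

Steps to reduce 12 to 1
`iterations` takes the values: 0 → 1 → 2 → 3 → 4

Answer: 4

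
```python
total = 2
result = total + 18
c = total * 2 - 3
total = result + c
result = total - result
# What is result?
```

Trace:
`total = 2` → total = 2
`result = total + 18` → result = 20
`c = total * 2 - 3` → c = 1
`total = result + c` → total = 21
`result = total - result` → result = 1
So result = 1

Answer: 1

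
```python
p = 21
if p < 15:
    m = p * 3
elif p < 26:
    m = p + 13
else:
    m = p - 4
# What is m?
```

Trace:
`p = 21` → p = 21
`if p < 15: ...` → p < 15 is False, p < 26 is True → m = 34
So m = 34

Answer: 34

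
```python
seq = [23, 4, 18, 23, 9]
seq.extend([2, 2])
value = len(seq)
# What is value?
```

Trace:
`seq = [23, 4, 18, 23, 9]` → seq = [23, 4, 18, 23, 9]
`seq.extend([2, 2])` → seq = [23, 4, 18, 23, 9, 2, 2]
`value = len(seq)` → value = 7
So value = 7

Answer: 7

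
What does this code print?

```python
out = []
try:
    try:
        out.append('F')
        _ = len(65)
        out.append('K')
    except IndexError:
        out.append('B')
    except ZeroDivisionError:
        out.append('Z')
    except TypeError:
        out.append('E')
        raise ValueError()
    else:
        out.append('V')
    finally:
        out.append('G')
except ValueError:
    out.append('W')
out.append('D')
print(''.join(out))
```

Execution trace: 'F' (inner try body) → 'E' (inner except TypeError) → 'G' (inner finally) → 'W' (outer except ValueError) → 'D' (after the try/except). Output: FEGWD

Answer: FEGWD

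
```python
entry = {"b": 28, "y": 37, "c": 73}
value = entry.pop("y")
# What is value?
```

Trace:
`entry = {"b": 28, "y": 37, "c": 73}` → entry = {'b': 28, 'y': 37, 'c': 73}
`value = entry.pop("y")` → entry = {'b': 28, 'c': 73}; value = 37
So value = 37

Answer: 37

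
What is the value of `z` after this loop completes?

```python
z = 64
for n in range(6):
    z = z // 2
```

Halve 6 times: 64 // 2^6 = 1
`z` takes the values: 64 → 32 → 16 → 8 → 4 → 2 → 1

Answer: 1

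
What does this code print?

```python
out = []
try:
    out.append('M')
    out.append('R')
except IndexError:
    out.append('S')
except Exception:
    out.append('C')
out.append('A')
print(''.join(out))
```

Execution trace: 'M' (try body) → 'R' (try body, no exception) → 'A' (after the try/except). Output: MRA

Answer: MRA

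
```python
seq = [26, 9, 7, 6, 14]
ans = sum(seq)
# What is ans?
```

Trace:
`seq = [26, 9, 7, 6, 14]` → seq = [26, 9, 7, 6, 14]
`ans = sum(seq)` → ans = 62
So ans = 62

Answer: 62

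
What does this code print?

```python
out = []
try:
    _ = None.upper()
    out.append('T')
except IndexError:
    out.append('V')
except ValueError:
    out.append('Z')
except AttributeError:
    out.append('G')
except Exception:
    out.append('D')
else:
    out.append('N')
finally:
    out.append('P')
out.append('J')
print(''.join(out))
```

Execution trace: 'G' (except AttributeError) → 'P' (finally) → 'J' (after the try/except). Output: GPJ

Answer: GPJ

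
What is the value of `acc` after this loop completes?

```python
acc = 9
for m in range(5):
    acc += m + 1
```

Start at 9, add 1 to 5 = 24
`acc` takes the values: 9 → 10 → 12 → 15 → 19 → 24

Answer: 24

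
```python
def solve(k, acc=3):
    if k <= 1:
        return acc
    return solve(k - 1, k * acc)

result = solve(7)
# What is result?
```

Accumulator trace (n, acc): (7, 3) -> (6, 21) -> (5, 126) -> (4, 630) -> (3, 2520) -> (2, 7560) -> (1, 15120) -> return 15120

Answer: 15120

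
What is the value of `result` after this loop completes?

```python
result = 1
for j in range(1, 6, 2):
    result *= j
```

Product of 1, 3, 5, ... up to 5
`result` takes the values: 1 → 3 → 15

Answer: 15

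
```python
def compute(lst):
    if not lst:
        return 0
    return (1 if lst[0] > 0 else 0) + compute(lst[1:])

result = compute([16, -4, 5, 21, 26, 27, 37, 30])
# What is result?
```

Count of positive elements in [16, -4, 5, 21, 26, 27, 37, 30] = 7

Answer: 7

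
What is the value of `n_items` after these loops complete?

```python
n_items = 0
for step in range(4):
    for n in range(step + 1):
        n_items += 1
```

Triangle: 1 + 2 + ... + 4
`n_items` takes the values: 0 → 1 → 2 → 3 → 4 → 5 → 6 → 7 → 8 → 9 → 10

Answer: 10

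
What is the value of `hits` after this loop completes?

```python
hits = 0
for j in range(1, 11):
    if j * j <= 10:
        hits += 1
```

Count numbers where j² ≤ 10
`hits` takes the values: 0 → 1 → 2 → 3

Answer: 3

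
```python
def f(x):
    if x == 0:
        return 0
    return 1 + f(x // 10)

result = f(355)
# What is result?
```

Count of digits of 355: 3

Answer: 3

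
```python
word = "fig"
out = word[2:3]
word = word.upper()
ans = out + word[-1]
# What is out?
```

Trace:
`word = "fig"` → word = 'fig'
`out = word[2:3]` → out = 'g'
`word = word.upper()` → word = 'FIG'
`ans = out + word[-1]` → ans = 'gG'
So out = 'g'

Answer: 'g'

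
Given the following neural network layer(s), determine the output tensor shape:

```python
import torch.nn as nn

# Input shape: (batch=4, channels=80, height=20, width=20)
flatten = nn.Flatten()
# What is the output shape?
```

Input: (4, 80, 20, 20) -> Output: (4, 32000)

Answer: (4, 32000)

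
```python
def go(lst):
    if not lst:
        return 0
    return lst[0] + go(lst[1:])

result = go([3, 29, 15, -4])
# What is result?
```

3 + 29 + 15 + (-4) + 0 = 43

Answer: 43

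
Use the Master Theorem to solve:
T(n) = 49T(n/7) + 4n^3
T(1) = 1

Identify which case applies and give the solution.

a=49, b=7, f(n)=4n^3. log_7(49) = 2. Since c=3 > 2 and the regularity condition holds (49(n/7)^3 = (49/7^3)n^3 with 49/7^3 < 1), Case 3 applies: T(n) = Θ(f(n)) = O(n^3).

Answer: O(n^3) - Case 3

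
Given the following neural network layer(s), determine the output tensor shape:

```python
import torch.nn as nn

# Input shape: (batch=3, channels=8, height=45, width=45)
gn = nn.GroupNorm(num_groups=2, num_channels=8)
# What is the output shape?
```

Input: (3, 8, 45, 45) -> Output: (3, 8, 45, 45)

Answer: (3, 8, 45, 45)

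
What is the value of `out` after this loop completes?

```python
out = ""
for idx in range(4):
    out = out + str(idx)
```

Concatenate digits 0 to 3
`out` takes the values: "" → "0" → "01" → "012" → "0123"

Answer: "0123"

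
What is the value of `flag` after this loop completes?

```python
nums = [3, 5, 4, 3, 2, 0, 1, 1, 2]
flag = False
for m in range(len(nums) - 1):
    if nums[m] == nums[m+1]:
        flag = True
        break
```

Check consecutive duplicates in [3, 5, 4, 3, 2, 0, 1, 1, 2]
`flag` takes the values: False → True

Answer: True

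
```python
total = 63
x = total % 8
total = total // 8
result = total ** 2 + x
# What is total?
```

Trace:
`total = 63` → total = 63
`x = total % 8` → x = 7
`total = total // 8` → total = 7
`result = total ** 2 + x` → result = 56
So total = 7

Answer: 7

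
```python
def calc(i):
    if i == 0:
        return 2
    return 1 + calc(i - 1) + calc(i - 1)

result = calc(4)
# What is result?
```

calc(i) = 1 + 2·calc(i-1), calc(0)=2. Closed form: (2+1)·2^4 - 1 = 47.

Answer: 47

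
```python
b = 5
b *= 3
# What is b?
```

Trace:
`b = 5` → b = 5
`b *= 3` → b = 15
So b = 15

Answer: 15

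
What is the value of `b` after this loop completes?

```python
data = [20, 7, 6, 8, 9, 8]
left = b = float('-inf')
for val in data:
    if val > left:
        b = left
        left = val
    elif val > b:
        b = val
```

Second largest (with repeats) in [20, 7, 6, 8, 9, 8]
`b` takes the values: -inf → 7 → 8 → 9

Answer: 9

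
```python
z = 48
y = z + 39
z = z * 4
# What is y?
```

Trace:
`z = 48` → z = 48
`y = z + 39` → y = 87
`z = z * 4` → z = 192
So y = 87

Answer: 87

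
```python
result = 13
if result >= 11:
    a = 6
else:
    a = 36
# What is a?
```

Trace:
`result = 13` → result = 13
`if result >= 11: ...` → result >= 11 is True → a = 6
So a = 6

Answer: 6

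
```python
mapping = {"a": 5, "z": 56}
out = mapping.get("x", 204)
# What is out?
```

Trace:
`mapping = {"a": 5, "z": 56}` → mapping = {'a': 5, 'z': 56}
`out = mapping.get("x", 204)` → out = 204
So out = 204

Answer: 204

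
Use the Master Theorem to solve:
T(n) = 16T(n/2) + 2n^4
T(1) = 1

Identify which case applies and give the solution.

a=16, b=2, f(n)=2n^4. log_2(16) = 4. Since c=4 = 4, Case 2 applies: T(n) = Θ(n^log_b(a) · log n) = O(n^4 log n).

Answer: O(n^4 log n) - Case 2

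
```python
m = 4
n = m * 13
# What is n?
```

Trace:
`m = 4` → m = 4
`n = m * 13` → n = 52
So n = 52

Answer: 52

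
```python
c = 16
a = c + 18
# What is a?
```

Trace:
`c = 16` → c = 16
`a = c + 18` → a = 34
So a = 34

Answer: 34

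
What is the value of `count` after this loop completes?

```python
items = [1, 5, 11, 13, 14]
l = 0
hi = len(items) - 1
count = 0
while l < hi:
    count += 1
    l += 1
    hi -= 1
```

Iterations until pointers meet (list length 5)
`count` takes the values: 0 → 1 → 2

Answer: 2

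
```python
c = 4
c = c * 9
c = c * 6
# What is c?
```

Trace:
`c = 4` → c = 4
`c = c * 9` → c = 36
`c = c * 6` → c = 216
So c = 216

Answer: 216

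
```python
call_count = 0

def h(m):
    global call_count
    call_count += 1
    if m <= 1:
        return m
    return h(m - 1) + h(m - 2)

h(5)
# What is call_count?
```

Calls(m) = 1 + Calls(m-1) + Calls(m-2); Calls(0)=Calls(1)=1. For m=5 this gives 15.

Answer: 15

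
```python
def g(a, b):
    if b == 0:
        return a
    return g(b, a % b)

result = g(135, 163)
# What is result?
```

g(135, 163) -> g(163, 135) -> g(135, 28) -> g(28, 23) -> g(23, 5) -> g(5, 3) -> g(3, 2) -> g(2, 1) -> g(1, 0) -> 1

Answer: 1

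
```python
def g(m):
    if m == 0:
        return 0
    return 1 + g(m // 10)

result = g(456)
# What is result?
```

Count of digits of 456: 3

Answer: 3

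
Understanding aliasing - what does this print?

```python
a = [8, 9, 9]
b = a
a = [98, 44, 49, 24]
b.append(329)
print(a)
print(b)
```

Key concept: rebinding vs mutation: a is rebound to a new list, b still points at the original.
Step by step:
`a = [8, 9, 9]` → a = [8, 9, 9]
`b = a` → b = [8, 9, 9] (same object as a)
`a = [98, 44, 49, 24]` → a = [98, 44, 49, 24]
`b.append(329)` → b = [8, 9, 9, 329]
`print(a)` → prints [98, 44, 49, 24]
`print(b)` → prints [8, 9, 9, 329]

Answer:
[98, 44, 49, 24]
[8, 9, 9, 329]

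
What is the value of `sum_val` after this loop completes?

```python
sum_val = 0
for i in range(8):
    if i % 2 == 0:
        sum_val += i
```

Sum of even numbers 0 to 7
`sum_val` takes the values: 0 → 2 → 6 → 12

Answer: 12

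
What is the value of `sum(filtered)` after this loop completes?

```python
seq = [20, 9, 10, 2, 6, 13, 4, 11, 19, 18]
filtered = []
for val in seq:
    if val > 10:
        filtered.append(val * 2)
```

Sum of doubled values > 10
`filtered` takes the values: [] → [40] → [40, 26] → [40, 26, 22] → [40, 26, 22, 38] → [40, 26, 22, 38, 36]
So `sum(filtered)` = 162

Answer: 162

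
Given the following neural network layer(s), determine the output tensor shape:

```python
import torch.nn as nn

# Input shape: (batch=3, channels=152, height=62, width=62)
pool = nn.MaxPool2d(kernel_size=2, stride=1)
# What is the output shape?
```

Input: (3, 152, 62, 62) -> Output: (3, 152, 61, 61)

Answer: (3, 152, 61, 61)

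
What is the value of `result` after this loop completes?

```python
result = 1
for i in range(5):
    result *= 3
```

3^5 = 243
`result` takes the values: 1 → 3 → 9 → 27 → 81 → 243

Answer: 243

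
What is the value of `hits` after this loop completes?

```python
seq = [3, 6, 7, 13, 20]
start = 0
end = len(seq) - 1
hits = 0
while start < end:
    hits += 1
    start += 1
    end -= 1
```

Iterations until pointers meet (list length 5)
`hits` takes the values: 0 → 1 → 2

Answer: 2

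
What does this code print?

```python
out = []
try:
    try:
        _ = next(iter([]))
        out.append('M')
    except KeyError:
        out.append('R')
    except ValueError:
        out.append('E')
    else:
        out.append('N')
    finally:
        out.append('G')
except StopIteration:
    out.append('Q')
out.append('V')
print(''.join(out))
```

Execution trace: 'G' (finally) → 'Q' (outer except StopIteration) → 'V' (after the try/except). Output: GQV

Answer: GQV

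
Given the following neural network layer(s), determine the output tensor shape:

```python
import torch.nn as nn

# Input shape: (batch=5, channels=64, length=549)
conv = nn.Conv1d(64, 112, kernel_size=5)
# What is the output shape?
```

Input: (5, 64, 549) -> Output: (5, 112, 545)

Answer: (5, 112, 545)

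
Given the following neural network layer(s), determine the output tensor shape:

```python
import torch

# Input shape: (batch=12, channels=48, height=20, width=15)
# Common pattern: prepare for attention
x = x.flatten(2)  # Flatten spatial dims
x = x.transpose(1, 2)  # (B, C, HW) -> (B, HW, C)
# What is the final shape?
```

Input: (12, 48, 20, 15) -> after flatten(2): (12, 48, 300) -> Output: (12, 300, 48)

Answer: (12, 300, 48)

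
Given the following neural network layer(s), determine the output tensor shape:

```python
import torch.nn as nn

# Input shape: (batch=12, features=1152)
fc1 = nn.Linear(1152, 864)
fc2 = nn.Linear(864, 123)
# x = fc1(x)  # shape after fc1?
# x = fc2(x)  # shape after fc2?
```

Input: (12, 1152) -> after fc1: (12, 864) -> Output: (12, 123)

Answer: (12, 123)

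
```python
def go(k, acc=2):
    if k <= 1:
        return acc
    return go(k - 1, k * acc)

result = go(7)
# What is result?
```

Accumulator trace (n, acc): (7, 2) -> (6, 14) -> (5, 84) -> (4, 420) -> (3, 1680) -> (2, 5040) -> (1, 10080) -> return 10080

Answer: 10080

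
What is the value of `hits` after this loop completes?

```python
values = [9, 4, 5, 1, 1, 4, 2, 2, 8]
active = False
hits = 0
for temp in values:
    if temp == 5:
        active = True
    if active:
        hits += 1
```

Count elements after first 5 in [9, 4, 5, 1, 1, 4, 2, 2, 8]
`hits` takes the values: 0 → 1 → 2 → 3 → 4 → 5 → 6 → 7

Answer: 7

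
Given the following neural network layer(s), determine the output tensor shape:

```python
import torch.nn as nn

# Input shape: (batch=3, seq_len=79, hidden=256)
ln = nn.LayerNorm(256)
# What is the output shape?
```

Input: (3, 79, 256) -> Output: (3, 79, 256)

Answer: (3, 79, 256)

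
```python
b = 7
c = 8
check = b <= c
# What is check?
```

Trace:
`b = 7` → b = 7
`c = 8` → c = 8
`check = b <= c` → check = True
So check = True

Answer: True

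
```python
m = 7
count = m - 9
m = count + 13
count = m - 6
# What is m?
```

Trace:
`m = 7` → m = 7
`count = m - 9` → count = -2
`m = count + 13` → m = 11
`count = m - 6` → count = 5
So m = 11

Answer: 11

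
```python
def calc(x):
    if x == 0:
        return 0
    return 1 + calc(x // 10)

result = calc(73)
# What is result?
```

Count of digits of 73: 2

Answer: 2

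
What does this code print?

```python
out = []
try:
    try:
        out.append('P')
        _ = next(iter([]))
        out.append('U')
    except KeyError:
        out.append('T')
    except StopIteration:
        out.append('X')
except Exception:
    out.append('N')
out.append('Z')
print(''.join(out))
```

Execution trace: 'P' (inner try body) → 'X' (inner except StopIteration) → 'Z' (after the try/except). Output: PXZ

Answer: PXZ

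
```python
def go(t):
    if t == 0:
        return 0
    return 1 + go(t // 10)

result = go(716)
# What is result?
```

Count of digits of 716: 3

Answer: 3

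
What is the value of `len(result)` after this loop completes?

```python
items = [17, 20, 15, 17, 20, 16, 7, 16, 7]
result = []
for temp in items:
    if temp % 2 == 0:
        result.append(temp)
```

Count even numbers in [17, 20, 15, 17, 20, 16, 7, 16, 7]
`result` takes the values: [] → [20] → [20, 20] → [20, 20, 16] → [20, 20, 16, 16]
So `len(result)` = 4

Answer: 4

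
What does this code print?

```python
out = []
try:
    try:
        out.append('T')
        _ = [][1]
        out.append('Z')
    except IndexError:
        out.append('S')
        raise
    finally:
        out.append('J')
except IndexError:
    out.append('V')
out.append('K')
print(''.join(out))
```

Execution trace: 'T' (inner try body) → 'S' (inner except IndexError) → 'J' (inner finally) → 'V' (outer except IndexError) → 'K' (after the try/except). Output: TSJVK

Answer: TSJVK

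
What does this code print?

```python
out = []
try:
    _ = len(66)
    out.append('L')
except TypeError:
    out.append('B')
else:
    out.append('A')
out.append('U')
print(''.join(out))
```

Execution trace: 'B' (except TypeError) → 'U' (after the try/except). Output: BU

Answer: BU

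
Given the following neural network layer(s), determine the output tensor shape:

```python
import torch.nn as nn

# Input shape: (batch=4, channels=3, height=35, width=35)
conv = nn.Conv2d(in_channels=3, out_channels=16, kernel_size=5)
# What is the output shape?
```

Input: (4, 3, 35, 35) -> Output: (4, 16, 31, 31)

Answer: (4, 16, 31, 31)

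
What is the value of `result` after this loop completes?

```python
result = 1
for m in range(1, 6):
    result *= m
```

5! = 120
`result` takes the values: 1 → 2 → 6 → 24 → 120

Answer: 120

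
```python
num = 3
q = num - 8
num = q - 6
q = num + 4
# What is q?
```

Trace:
`num = 3` → num = 3
`q = num - 8` → q = -5
`num = q - 6` → num = -11
`q = num + 4` → q = -7
So q = -7

Answer: -7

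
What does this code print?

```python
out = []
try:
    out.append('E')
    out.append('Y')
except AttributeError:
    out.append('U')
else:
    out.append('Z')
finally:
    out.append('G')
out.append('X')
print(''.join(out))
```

Execution trace: 'E' (try body) → 'Y' (try body, no exception) → 'Z' (else) → 'G' (finally) → 'X' (after the try/except). Output: EYZGX

Answer: EYZGX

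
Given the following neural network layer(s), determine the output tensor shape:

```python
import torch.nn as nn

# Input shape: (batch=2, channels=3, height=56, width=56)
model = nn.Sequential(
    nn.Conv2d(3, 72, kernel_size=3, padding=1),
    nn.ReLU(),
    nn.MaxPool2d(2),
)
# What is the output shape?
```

Input: (2, 3, 56, 56) -> after Conv2d: (2, 72, 56, 56) -> after ReLU: (2, 72, 56, 56) -> Output: (2, 72, 28, 28)

Answer: (2, 72, 28, 28)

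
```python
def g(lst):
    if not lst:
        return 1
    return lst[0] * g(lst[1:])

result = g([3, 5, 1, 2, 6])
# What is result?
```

Product over [3, 5, 1, 2, 6] = 3 * 5 * 1 * 2 * 6 = 180

Answer: 180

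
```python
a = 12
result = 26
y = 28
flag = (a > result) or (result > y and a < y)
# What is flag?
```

Trace:
`a = 12` → a = 12
`result = 26` → result = 26
`y = 28` → y = 28
`flag = (a > result) or (result > y and a < y)` → flag = False
So flag = False

Answer: False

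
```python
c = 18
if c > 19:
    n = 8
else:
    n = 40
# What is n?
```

Trace:
`c = 18` → c = 18
`if c > 19: ...` → c > 19 is False, take else branch → n = 40
So n = 40

Answer: 40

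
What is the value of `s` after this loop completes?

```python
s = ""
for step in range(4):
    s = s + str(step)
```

Concatenate digits 0 to 3
`s` takes the values: "" → "0" → "01" → "012" → "0123"

Answer: "0123"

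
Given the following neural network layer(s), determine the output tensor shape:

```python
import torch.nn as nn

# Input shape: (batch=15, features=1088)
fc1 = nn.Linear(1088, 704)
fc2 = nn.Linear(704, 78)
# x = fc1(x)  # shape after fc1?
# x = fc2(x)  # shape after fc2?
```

Input: (15, 1088) -> after fc1: (15, 704) -> Output: (15, 78)

Answer: (15, 78)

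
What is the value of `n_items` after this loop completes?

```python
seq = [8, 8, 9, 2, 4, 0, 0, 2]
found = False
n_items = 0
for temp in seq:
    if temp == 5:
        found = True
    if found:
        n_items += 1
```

Count elements after first 5 in [8, 8, 9, 2, 4, 0, 0, 2]
`n_items` takes the values: 0

Answer: 0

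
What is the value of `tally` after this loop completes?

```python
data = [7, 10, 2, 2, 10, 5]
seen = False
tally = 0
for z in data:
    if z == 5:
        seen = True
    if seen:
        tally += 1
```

Count elements after first 5 in [7, 10, 2, 2, 10, 5]
`tally` takes the values: 0 → 1

Answer: 1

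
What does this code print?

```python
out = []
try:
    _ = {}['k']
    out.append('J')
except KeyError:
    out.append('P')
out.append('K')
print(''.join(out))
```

Execution trace: 'P' (except KeyError) → 'K' (after the try/except). Output: PK

Answer: PK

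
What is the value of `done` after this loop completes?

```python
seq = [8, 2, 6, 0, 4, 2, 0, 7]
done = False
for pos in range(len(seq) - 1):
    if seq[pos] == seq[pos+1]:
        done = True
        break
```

Check consecutive duplicates in [8, 2, 6, 0, 4, 2, 0, 7]
`done` takes the values: False

Answer: False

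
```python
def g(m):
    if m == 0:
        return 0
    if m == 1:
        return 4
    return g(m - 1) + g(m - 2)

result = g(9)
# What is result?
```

Build up from base cases: g(0)=0, g(1)=4, g(2)=4, g(3)=8, g(4)=12, g(5)=20, g(6)=32, ..., g(9)=136

Answer: 136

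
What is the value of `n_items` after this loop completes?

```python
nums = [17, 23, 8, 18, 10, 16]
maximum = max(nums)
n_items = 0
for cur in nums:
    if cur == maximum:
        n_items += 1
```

Count of max value 23 in [17, 23, 8, 18, 10, 16]
`n_items` takes the values: 0 → 1

Answer: 1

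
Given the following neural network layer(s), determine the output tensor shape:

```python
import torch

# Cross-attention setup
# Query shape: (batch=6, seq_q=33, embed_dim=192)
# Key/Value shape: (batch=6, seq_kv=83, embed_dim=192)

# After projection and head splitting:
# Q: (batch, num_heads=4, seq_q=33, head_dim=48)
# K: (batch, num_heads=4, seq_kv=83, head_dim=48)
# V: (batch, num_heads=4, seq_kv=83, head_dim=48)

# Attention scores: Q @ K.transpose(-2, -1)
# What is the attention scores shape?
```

Input: (6, 33, 192) -> Output: (6, 4, 33, 83)

Answer: (6, 4, 33, 83)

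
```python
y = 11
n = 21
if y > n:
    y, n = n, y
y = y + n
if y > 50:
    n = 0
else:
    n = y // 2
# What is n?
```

Trace:
`y = 11` → y = 11
`n = 21` → n = 21
`if y > n: ...` → y > n is False → no variable changes
`y = y + n` → y = 32
`if y > 50: ...` → y > 50 is False, take else branch → n = 16
So n = 16

Answer: 16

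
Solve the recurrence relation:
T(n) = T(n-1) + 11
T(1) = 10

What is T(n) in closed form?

Unrolling: T(n) = T(1) + 11·(n-1) = 10 + 11(n-1) = 11n - 1.

Answer: T(n) = 11n - 1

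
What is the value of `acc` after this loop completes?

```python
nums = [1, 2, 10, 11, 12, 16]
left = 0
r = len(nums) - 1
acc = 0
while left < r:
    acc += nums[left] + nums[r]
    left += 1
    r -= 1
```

Sum of pairs from ends
`acc` takes the values: 0 → 17 → 31 → 52

Answer: 52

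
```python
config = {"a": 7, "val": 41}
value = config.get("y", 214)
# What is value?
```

Trace:
`config = {"a": 7, "val": 41}` → config = {'a': 7, 'val': 41}
`value = config.get("y", 214)` → value = 214
So value = 214

Answer: 214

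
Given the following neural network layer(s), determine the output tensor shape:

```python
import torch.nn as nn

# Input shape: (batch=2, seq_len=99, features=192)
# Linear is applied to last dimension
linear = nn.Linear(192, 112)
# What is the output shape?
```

Input: (2, 99, 192) -> Output: (2, 99, 112)

Answer: (2, 99, 112)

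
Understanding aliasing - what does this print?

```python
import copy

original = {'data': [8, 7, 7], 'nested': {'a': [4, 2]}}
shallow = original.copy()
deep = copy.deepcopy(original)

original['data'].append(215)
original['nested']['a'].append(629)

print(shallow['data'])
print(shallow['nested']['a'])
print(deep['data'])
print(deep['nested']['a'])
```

Key concept: comparing shallow vs deep copy.
Step by step:
`original = {'data': [8, 7, 7], 'nested': {'a': [4, 2]}}` → original = {'data': [8, 7, 7], 'nested': {'a': [4, 2]}}
`shallow = original.copy()` → shallow = {'data': [8, 7, 7], 'nested': {'a': [4, 2]}}
`deep = copy.deepcopy(original)` → deep = {'data': [8, 7, 7], 'nested': {'a': [4, 2]}}
`original['data'].append(215)` → original = {'data': [8, 7, 7, 215], 'nested': {'a': [4, 2]}}; shallow = {'data': [8, 7, 7, 215], 'nested': {'a': [4, 2]}}
`original['nested']['a'].append(629)` → original = {'data': [8, 7, 7, 215], 'nested': {'a': [4, 2, 629]}}; shallow = {'data': [8, 7, 7, 215], 'nested': {'a': [4, 2, 629]}}
`print(shallow['data'])` → prints [8, 7, 7, 215]
`print(shallow['nested']['a'])` → prints [4, 2, 629]
`print(deep['data'])` → prints [8, 7, 7]
`print(deep['nested']['a'])` → prints [4, 2]

Answer:
[8, 7, 7, 215]
[4, 2, 629]
[8, 7, 7]
[4, 2]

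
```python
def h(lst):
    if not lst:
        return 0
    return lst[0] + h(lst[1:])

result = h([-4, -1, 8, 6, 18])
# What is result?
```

(-4) + (-1) + 8 + 6 + 18 + 0 = 27

Answer: 27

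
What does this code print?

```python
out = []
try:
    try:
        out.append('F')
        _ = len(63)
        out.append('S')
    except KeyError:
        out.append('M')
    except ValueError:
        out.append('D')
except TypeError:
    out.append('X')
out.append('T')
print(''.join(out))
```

Execution trace: 'F' (try body) → 'X' (outer except TypeError) → 'T' (after the try/except). Output: FXT

Answer: FXT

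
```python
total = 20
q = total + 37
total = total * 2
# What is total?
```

Trace:
`total = 20` → total = 20
`q = total + 37` → q = 57
`total = total * 2` → total = 40
So total = 40

Answer: 40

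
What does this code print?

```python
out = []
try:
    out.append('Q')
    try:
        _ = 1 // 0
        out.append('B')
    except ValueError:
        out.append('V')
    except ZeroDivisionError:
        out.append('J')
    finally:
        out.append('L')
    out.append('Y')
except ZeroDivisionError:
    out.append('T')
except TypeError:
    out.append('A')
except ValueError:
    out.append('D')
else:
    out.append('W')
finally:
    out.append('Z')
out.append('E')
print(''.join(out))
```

Execution trace: 'Q' (try body) → 'J' (inner except ZeroDivisionError) → 'L' (inner finally) → 'Y' (try body, no exception) → 'W' (else) → 'Z' (finally) → 'E' (after the try/except). Output: QJLYWZE

Answer: QJLYWZE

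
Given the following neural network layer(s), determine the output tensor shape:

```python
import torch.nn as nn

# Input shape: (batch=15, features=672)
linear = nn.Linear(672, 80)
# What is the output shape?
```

Input: (15, 672) -> Output: (15, 80)

Answer: (15, 80)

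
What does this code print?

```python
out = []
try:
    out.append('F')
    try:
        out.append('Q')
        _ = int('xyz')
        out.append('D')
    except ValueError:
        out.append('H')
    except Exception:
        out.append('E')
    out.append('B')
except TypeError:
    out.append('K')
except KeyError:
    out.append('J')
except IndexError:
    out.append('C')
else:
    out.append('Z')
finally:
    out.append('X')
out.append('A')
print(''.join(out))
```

Execution trace: 'F' (try body) → 'Q' (inner try body) → 'H' (inner except ValueError) → 'B' (try body, no exception) → 'Z' (else) → 'X' (finally) → 'A' (after the try/except). Output: FQHBZXA

Answer: FQHBZXA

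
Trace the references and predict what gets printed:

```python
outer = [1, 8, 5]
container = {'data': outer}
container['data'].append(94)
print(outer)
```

Key concept: dict holds reference to list.
Step by step:
`outer = [1, 8, 5]` → outer = [1, 8, 5]
`container = {'data': outer}` → container = {'data': [1, 8, 5]}
`container['data'].append(94)` → outer = [1, 8, 5, 94]; container = {'data': [1, 8, 5, 94]}
`print(outer)` → prints [1, 8, 5, 94]

Answer: [1, 8, 5, 94]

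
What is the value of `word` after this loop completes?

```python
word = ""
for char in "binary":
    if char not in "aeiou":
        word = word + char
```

Remove vowels from 'binary'
`word` takes the values: "" → "b" → "bn" → "bnr" → "bnry"

Answer: "bnry"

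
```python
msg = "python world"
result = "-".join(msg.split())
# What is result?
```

Trace:
`msg = "python world"` → msg = 'python world'
`result = "-".join(msg.split())` → result = 'python-world'
So result = 'python-world'

Answer: 'python-world'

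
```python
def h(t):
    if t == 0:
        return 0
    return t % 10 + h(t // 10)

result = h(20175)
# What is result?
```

Sum of digits of 20175: 5 + 7 + 1 + 0 + 2 = 15

Answer: 15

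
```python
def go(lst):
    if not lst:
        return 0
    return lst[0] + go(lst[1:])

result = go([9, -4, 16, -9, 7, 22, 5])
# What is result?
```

9 + (-4) + 16 + (-9) + 7 + 22 + 5 + 0 = 46

Answer: 46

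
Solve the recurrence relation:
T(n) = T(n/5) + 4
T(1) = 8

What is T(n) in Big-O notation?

Each step divides n by 5 and adds 4. After log_5(n) steps we reach T(1)=8. So T(n) = 4·log_5(n) + 8 = O(log n).

Answer: O(log n)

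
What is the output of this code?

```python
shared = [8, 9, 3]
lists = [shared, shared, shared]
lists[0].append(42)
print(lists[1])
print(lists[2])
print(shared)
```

Key concept: list of same reference.
Step by step:
`shared = [8, 9, 3]` → shared = [8, 9, 3]
`lists = [shared, shared, shared]` → lists = [[8, 9, 3], [8, 9, 3], [8, 9, 3]]
`lists[0].append(42)` → shared = [8, 9, 3, 42]; lists = [[8, 9, 3, 42], [8, 9, 3, 42], [8, 9, 3, 42]]
`print(lists[1])` → prints [8, 9, 3, 42]
`print(lists[2])` → prints [8, 9, 3, 42]
`print(shared)` → prints [8, 9, 3, 42]

Answer:
[8, 9, 3, 42]
[8, 9, 3, 42]
[8, 9, 3, 42]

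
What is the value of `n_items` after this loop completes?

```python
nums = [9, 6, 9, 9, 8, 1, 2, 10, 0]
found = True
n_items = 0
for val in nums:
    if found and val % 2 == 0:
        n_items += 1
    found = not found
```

Count even values at even positions
`n_items` takes the values: 0 → 1 → 2 → 3

Answer: 3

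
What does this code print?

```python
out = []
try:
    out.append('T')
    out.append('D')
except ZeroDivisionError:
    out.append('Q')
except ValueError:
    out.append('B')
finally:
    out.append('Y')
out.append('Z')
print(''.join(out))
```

Execution trace: 'T' (try body) → 'D' (try body, no exception) → 'Y' (finally) → 'Z' (after the try/except). Output: TDYZ

Answer: TDYZ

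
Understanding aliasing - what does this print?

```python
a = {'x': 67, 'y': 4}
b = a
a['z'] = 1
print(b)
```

Key concept: dict aliasing.
Step by step:
`a = {'x': 67, 'y': 4}` → a = {'x': 67, 'y': 4}
`b = a` → b = {'x': 67, 'y': 4} (same object as a)
`a['z'] = 1` → a = {'x': 67, 'y': 4, 'z': 1} (same object as b); b = {'x': 67, 'y': 4, 'z': 1} (same object as a)
`print(b)` → prints {'x': 67, 'y': 4, 'z': 1}

Answer: {'x': 67, 'y': 4, 'z': 1}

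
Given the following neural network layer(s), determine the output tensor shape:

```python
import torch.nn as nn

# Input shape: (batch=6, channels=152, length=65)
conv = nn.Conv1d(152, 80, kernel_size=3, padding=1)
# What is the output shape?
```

Input: (6, 152, 65) -> Output: (6, 80, 65)

Answer: (6, 80, 65)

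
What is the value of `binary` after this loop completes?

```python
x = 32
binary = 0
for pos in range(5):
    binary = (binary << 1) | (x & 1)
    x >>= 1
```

Reverse lowest 5 bits of 32
`binary` takes the values: 0

Answer: 0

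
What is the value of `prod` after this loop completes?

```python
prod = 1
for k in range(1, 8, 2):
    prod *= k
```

Product of 1, 3, 5, ... up to 7
`prod` takes the values: 1 → 3 → 15 → 105

Answer: 105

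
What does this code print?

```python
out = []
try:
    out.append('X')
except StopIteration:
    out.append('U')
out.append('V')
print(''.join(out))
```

Execution trace: 'X' (try body, no exception) → 'V' (after the try/except). Output: XV

Answer: XV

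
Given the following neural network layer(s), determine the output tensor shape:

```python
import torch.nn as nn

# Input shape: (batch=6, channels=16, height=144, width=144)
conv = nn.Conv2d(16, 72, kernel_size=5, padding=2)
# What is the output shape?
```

Input: (6, 16, 144, 144) -> Output: (6, 72, 144, 144)

Answer: (6, 72, 144, 144)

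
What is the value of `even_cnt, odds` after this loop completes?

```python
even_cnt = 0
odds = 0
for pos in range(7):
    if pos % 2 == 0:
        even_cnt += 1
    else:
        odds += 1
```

Count evens and odds in range(7)
`even_cnt, odds` takes the values: (0, 0) → (1, 0) → (1, 1) → (2, 1) → (2, 2) → (3, 2) → (3, 3) → (4, 3)

Answer: 4, 3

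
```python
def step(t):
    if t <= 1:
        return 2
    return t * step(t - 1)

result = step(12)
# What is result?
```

step(12) = 12 * 11 * 10 * 9 * 8 * 7 * 6 * 5 * 4 * 3 * 2 * 2 = 958003200

Answer: 958003200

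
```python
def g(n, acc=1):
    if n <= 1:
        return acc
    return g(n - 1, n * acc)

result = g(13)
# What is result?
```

Accumulator trace (n, acc): (13, 1) -> (12, 13) -> (11, 156) -> (10, 1716) -> (9, 17160) -> (8, 154440) -> (7, 1235520) -> (6, 8648640) -> (5, 51891840) -> (4, 259459200) -> (3, 1037836800) -> (2, 3113510400) -> (1, 6227020800) -> return 6227020800

Answer: 6227020800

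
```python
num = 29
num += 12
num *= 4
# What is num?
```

Trace:
`num = 29` → num = 29
`num += 12` → num = 41
`num *= 4` → num = 164
So num = 164

Answer: 164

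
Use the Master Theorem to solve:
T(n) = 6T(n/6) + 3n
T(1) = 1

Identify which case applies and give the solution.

a=6, b=6, f(n)=3n. log_6(6) = 1. Since c=1 = 1, Case 2 applies: T(n) = Θ(n^log_b(a) · log n) = O(n log n).

Answer: O(n log n) - Case 2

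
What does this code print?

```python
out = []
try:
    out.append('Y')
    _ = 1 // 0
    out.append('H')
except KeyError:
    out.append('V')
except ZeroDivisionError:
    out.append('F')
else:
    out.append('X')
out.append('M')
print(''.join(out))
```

Execution trace: 'Y' (try body) → 'F' (except ZeroDivisionError) → 'M' (after the try/except). Output: YFM

Answer: YFM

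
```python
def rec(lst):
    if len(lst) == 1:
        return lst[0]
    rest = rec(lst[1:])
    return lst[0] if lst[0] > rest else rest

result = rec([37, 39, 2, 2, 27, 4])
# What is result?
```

Recursive max over [37, 39, 2, 2, 27, 4] = 39

Answer: 39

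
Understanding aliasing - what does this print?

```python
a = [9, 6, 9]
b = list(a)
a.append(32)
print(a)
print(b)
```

Key concept: list() constructor creates copy.
Step by step:
`a = [9, 6, 9]` → a = [9, 6, 9]
`b = list(a)` → b = [9, 6, 9]
`a.append(32)` → a = [9, 6, 9, 32]
`print(a)` → prints [9, 6, 9, 32]
`print(b)` → prints [9, 6, 9]

Answer:
[9, 6, 9, 32]
[9, 6, 9]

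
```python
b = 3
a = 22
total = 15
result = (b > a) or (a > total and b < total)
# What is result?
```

Trace:
`b = 3` → b = 3
`a = 22` → a = 22
`total = 15` → total = 15
`result = (b > a) or (a > total and b < total)` → result = True
So result = True

Answer: True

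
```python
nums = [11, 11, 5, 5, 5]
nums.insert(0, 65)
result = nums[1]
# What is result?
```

Trace:
`nums = [11, 11, 5, 5, 5]` → nums = [11, 11, 5, 5, 5]
`nums.insert(0, 65)` → nums = [65, 11, 11, 5, 5, 5]
`result = nums[1]` → result = 11
So result = 11

Answer: 11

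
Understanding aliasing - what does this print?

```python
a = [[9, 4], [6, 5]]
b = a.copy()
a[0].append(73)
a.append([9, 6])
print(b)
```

Key concept: shallow copy with nested lists.
Step by step:
`a = [[9, 4], [6, 5]]` → a = [[9, 4], [6, 5]]
`b = a.copy()` → b = [[9, 4], [6, 5]]
`a[0].append(73)` → a = [[9, 4, 73], [6, 5]]; b = [[9, 4, 73], [6, 5]]
`a.append([9, 6])` → a = [[9, 4, 73], [6, 5], [9, 6]]
`print(b)` → prints [[9, 4, 73], [6, 5]]

Answer: [[9, 4, 73], [6, 5]]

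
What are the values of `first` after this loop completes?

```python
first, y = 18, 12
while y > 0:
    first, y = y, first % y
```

GCD of 18 and 12
`first` takes the values: 18 → 12 → 6

Answer: 6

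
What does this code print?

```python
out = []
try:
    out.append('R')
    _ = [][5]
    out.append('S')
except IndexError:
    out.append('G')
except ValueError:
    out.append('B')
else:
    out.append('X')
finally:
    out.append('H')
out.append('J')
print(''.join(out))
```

Execution trace: 'R' (try body) → 'G' (except IndexError) → 'H' (finally) → 'J' (after the try/except). Output: RGHJ

Answer: RGHJ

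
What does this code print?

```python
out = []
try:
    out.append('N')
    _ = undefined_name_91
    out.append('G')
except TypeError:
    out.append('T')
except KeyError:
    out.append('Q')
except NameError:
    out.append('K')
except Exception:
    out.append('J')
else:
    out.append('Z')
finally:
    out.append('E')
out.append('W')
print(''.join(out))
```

Execution trace: 'N' (try body) → 'K' (except NameError) → 'E' (finally) → 'W' (after the try/except). Output: NKEW

Answer: NKEW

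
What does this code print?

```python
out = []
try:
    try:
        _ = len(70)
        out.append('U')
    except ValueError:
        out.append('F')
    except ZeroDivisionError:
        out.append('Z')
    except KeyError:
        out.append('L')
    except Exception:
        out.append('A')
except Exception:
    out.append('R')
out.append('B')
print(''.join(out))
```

Execution trace: 'A' (inner except Exception) → 'B' (after the try/except). Output: AB

Answer: AB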